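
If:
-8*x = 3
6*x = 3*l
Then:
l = -3/4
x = -3/8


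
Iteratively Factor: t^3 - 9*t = (t - 3)*(t^2 + 3*t) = (t - 3)*(t + 3)*(t)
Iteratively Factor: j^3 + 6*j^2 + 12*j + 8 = (j + 2)*(j^2 + 4*j + 4) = (j + 2)^2*(j + 2)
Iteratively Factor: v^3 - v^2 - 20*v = (v)*(v^2 - v - 20) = v*(v - 5)*(v + 4)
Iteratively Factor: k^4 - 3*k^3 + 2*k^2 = (k)*(k^3 - 3*k^2 + 2*k) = k^2*(k^2 - 3*k + 2) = k^2*(k - 2)*(k - 1)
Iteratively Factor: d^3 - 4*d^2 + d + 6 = (d - 2)*(d^2 - 2*d - 3) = (d - 3)*(d - 2)*(d + 1)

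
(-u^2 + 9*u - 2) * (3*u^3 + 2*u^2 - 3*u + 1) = -3*u^5 + 25*u^4 + 15*u^3 - 32*u^2 + 15*u - 2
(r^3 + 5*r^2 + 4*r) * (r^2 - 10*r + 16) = r^5 - 5*r^4 - 30*r^3 + 40*r^2 + 64*r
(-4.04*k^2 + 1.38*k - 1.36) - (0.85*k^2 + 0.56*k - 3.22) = -4.89*k^2 + 0.82*k + 1.86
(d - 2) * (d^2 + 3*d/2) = d^3 - d^2/2 - 3*d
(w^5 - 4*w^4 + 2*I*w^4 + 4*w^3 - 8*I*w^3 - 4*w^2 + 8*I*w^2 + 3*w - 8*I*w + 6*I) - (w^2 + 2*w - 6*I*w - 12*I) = w^5 - 4*w^4 + 2*I*w^4 + 4*w^3 - 8*I*w^3 - 5*w^2 + 8*I*w^2 + w - 2*I*w + 18*I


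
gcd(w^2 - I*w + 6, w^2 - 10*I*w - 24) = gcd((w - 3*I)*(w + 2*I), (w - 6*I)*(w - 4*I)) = 1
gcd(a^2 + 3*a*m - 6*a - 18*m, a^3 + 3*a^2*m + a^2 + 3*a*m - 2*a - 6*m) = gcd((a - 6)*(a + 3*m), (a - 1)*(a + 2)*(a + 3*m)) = a + 3*m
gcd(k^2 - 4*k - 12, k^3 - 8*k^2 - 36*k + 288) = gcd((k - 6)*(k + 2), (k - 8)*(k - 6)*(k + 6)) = k - 6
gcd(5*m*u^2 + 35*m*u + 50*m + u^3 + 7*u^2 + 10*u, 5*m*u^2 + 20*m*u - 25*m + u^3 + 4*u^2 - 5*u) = 5*m*u + 25*m + u^2 + 5*u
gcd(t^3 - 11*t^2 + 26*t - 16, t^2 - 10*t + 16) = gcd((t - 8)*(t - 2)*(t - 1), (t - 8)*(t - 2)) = t^2 - 10*t + 16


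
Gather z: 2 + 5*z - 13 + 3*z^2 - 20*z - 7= 3*z^2 - 15*z - 18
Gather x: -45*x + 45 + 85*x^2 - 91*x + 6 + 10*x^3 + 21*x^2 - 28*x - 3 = 10*x^3 + 106*x^2 - 164*x + 48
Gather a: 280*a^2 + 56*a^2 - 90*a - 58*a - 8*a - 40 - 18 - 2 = 336*a^2 - 156*a - 60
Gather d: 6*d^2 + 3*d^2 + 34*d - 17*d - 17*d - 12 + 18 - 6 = 9*d^2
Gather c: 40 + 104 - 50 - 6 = 88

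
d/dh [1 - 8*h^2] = -16*h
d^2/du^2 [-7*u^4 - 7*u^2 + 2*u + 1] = -84*u^2 - 14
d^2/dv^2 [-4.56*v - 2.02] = 0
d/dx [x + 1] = 1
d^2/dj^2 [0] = 0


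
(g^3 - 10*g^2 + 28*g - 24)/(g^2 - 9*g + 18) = (g^2 - 4*g + 4)/(g - 3)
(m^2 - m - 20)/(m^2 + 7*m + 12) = (m - 5)/(m + 3)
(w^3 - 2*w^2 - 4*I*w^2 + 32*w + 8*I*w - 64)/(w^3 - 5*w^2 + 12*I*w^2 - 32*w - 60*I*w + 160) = (w^2 + w*(-2 - 8*I) + 16*I)/(w^2 + w*(-5 + 8*I) - 40*I)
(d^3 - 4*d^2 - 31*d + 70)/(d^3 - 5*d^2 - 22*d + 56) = (d + 5)/(d + 4)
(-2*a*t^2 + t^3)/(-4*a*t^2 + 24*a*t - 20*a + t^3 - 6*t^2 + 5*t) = t^2*(2*a - t)/(4*a*t^2 - 24*a*t + 20*a - t^3 + 6*t^2 - 5*t)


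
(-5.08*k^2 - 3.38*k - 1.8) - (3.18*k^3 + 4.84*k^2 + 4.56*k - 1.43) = -3.18*k^3 - 9.92*k^2 - 7.94*k - 0.37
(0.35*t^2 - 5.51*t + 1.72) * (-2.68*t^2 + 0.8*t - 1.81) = -0.938*t^4 + 15.0468*t^3 - 9.6511*t^2 + 11.3491*t - 3.1132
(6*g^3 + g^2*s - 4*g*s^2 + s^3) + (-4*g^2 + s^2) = 6*g^3 + g^2*s - 4*g^2 - 4*g*s^2 + s^3 + s^2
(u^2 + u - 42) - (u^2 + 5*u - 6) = -4*u - 36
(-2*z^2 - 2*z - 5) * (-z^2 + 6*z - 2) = 2*z^4 - 10*z^3 - 3*z^2 - 26*z + 10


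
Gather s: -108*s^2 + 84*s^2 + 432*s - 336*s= -24*s^2 + 96*s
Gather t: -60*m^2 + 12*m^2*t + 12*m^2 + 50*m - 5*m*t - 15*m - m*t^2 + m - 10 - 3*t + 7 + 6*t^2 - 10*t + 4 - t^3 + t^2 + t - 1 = -48*m^2 + 36*m - t^3 + t^2*(7 - m) + t*(12*m^2 - 5*m - 12)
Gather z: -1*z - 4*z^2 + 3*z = -4*z^2 + 2*z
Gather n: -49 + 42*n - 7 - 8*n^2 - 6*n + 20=-8*n^2 + 36*n - 36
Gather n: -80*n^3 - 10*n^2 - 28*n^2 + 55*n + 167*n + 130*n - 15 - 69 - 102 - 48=-80*n^3 - 38*n^2 + 352*n - 234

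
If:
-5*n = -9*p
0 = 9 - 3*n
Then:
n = 3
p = 5/3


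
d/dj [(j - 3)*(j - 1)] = 2*j - 4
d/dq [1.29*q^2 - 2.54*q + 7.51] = 2.58*q - 2.54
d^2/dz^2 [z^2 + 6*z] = 2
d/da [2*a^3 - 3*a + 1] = 6*a^2 - 3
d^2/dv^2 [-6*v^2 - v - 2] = -12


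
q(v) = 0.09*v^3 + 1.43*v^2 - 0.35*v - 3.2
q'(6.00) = 26.53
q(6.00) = 65.62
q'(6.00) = 26.53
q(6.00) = 65.62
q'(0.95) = 2.61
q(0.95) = -2.16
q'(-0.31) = -1.21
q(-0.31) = -2.96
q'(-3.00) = -6.50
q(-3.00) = 8.29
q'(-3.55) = -7.10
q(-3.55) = 12.04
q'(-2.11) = -5.18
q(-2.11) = 3.06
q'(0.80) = 2.11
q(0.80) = -2.52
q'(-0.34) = -1.29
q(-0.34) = -2.92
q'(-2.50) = -5.81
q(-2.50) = 5.21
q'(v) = 0.27*v^2 + 2.86*v - 0.35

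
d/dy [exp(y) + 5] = exp(y)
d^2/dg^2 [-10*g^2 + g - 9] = -20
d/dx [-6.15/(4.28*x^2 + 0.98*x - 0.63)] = (52.644*x + 6.027)/(4.28*x^2 + 0.98*x - 0.63)^2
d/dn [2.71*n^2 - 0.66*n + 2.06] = 5.42*n - 0.66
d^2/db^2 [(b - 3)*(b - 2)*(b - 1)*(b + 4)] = 12*b^2 - 12*b - 26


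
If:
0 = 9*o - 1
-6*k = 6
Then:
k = -1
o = 1/9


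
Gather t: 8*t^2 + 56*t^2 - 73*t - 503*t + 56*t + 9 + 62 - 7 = 64*t^2 - 520*t + 64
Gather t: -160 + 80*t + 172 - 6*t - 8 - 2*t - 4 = 72*t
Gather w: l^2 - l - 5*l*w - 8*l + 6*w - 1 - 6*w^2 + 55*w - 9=l^2 - 9*l - 6*w^2 + w*(61 - 5*l) - 10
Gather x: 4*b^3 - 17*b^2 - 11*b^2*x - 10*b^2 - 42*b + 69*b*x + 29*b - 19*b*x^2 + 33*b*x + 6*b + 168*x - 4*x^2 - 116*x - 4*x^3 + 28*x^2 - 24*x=4*b^3 - 27*b^2 - 7*b - 4*x^3 + x^2*(24 - 19*b) + x*(-11*b^2 + 102*b + 28)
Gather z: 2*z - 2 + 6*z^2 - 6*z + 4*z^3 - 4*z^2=4*z^3 + 2*z^2 - 4*z - 2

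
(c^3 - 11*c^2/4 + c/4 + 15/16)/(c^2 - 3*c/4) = c - 2 - 5/(4*c)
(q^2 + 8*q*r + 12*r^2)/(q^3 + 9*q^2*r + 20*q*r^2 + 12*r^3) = 1/(q + r)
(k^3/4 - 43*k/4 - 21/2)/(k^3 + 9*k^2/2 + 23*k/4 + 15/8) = 2*(k^3 - 43*k - 42)/(8*k^3 + 36*k^2 + 46*k + 15)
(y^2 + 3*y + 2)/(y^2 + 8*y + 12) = (y + 1)/(y + 6)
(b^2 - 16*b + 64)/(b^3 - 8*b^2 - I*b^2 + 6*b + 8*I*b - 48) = (b - 8)/(b^2 - I*b + 6)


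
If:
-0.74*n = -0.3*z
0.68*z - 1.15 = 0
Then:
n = 0.69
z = 1.69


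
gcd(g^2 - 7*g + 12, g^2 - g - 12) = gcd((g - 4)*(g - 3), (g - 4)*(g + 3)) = g - 4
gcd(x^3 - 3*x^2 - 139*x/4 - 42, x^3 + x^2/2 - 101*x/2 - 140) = x^2 - 9*x/2 - 28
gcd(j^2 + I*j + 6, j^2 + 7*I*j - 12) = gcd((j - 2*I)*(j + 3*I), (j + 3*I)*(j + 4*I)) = j + 3*I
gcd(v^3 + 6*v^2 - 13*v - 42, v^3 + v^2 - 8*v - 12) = v^2 - v - 6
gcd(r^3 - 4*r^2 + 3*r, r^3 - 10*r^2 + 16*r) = r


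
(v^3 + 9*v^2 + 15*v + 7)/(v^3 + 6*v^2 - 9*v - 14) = (v + 1)/(v - 2)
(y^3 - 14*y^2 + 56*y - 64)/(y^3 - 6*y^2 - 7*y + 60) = (y^2 - 10*y + 16)/(y^2 - 2*y - 15)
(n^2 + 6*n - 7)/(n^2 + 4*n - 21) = (n - 1)/(n - 3)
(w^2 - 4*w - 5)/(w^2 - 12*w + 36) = (w^2 - 4*w - 5)/(w^2 - 12*w + 36)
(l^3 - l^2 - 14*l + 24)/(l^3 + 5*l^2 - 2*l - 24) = (l - 3)/(l + 3)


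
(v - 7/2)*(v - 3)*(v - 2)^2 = v^4 - 21*v^3/2 + 81*v^2/2 - 68*v + 42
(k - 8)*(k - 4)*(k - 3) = k^3 - 15*k^2 + 68*k - 96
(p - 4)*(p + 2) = p^2 - 2*p - 8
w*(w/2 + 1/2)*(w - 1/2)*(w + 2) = w^4/2 + 5*w^3/4 + w^2/4 - w/2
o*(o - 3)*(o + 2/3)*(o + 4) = o^4 + 5*o^3/3 - 34*o^2/3 - 8*o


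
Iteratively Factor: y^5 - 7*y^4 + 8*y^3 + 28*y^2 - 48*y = (y - 2)*(y^4 - 5*y^3 - 2*y^2 + 24*y) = (y - 4)*(y - 2)*(y^3 - y^2 - 6*y) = y*(y - 4)*(y - 2)*(y^2 - y - 6) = y*(y - 4)*(y - 3)*(y - 2)*(y + 2)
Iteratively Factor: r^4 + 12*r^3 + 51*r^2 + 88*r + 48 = (r + 1)*(r^3 + 11*r^2 + 40*r + 48) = (r + 1)*(r + 4)*(r^2 + 7*r + 12) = (r + 1)*(r + 3)*(r + 4)*(r + 4)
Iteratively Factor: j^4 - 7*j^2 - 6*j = (j + 1)*(j^3 - j^2 - 6*j) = (j + 1)*(j + 2)*(j^2 - 3*j) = (j - 3)*(j + 1)*(j + 2)*(j)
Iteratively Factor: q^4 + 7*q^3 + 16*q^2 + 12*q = (q + 3)*(q^3 + 4*q^2 + 4*q) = q*(q + 3)*(q^2 + 4*q + 4) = q*(q + 2)*(q + 3)*(q + 2)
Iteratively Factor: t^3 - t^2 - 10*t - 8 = (t + 2)*(t^2 - 3*t - 4) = (t + 1)*(t + 2)*(t - 4)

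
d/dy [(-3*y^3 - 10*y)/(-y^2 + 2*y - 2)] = (3*y^4 - 12*y^3 + 8*y^2 + 20)/(y^4 - 4*y^3 + 8*y^2 - 8*y + 4)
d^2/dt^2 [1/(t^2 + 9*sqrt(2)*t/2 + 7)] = 4*(-4*t^2 - 18*sqrt(2)*t + (4*t + 9*sqrt(2))^2 - 28)/(2*t^2 + 9*sqrt(2)*t + 14)^3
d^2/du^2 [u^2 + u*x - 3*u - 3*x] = 2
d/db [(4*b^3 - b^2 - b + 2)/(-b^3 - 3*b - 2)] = (-b^4 - 26*b^3 - 15*b^2 + 4*b + 8)/(b^6 + 6*b^4 + 4*b^3 + 9*b^2 + 12*b + 4)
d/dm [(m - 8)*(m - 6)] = 2*m - 14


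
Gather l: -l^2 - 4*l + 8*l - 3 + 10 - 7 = -l^2 + 4*l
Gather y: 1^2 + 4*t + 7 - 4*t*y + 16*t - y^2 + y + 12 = 20*t - y^2 + y*(1 - 4*t) + 20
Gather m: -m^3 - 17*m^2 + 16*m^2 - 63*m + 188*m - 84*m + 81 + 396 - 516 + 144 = -m^3 - m^2 + 41*m + 105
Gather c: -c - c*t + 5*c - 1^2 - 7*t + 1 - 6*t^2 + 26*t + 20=c*(4 - t) - 6*t^2 + 19*t + 20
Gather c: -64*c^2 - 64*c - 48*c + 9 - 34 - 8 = -64*c^2 - 112*c - 33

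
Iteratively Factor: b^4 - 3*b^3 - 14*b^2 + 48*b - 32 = (b - 4)*(b^3 + b^2 - 10*b + 8) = (b - 4)*(b + 4)*(b^2 - 3*b + 2) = (b - 4)*(b - 1)*(b + 4)*(b - 2)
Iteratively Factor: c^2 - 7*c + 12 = (c - 3)*(c - 4)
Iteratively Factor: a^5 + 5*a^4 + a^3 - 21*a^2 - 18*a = (a + 3)*(a^4 + 2*a^3 - 5*a^2 - 6*a) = (a + 3)^2*(a^3 - a^2 - 2*a) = (a - 2)*(a + 3)^2*(a^2 + a) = a*(a - 2)*(a + 3)^2*(a + 1)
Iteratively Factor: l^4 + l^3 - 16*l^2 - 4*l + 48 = (l + 4)*(l^3 - 3*l^2 - 4*l + 12) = (l + 2)*(l + 4)*(l^2 - 5*l + 6) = (l - 2)*(l + 2)*(l + 4)*(l - 3)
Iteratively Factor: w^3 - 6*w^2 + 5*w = (w - 1)*(w^2 - 5*w) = (w - 5)*(w - 1)*(w)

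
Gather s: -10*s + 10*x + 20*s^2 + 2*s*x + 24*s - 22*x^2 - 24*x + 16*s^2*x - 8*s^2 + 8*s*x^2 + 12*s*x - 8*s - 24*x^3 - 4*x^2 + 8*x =s^2*(16*x + 12) + s*(8*x^2 + 14*x + 6) - 24*x^3 - 26*x^2 - 6*x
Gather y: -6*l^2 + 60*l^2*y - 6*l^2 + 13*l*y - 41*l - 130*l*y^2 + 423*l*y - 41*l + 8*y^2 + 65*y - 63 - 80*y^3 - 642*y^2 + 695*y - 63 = -12*l^2 - 82*l - 80*y^3 + y^2*(-130*l - 634) + y*(60*l^2 + 436*l + 760) - 126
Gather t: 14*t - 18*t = -4*t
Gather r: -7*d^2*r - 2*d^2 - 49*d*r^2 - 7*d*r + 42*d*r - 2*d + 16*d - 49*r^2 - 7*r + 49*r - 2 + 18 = -2*d^2 + 14*d + r^2*(-49*d - 49) + r*(-7*d^2 + 35*d + 42) + 16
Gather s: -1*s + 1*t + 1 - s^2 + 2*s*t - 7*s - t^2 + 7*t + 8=-s^2 + s*(2*t - 8) - t^2 + 8*t + 9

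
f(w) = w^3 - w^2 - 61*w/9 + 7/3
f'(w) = 3*w^2 - 2*w - 61/9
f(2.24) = -6.63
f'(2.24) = 3.80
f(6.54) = 194.96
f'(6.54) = 108.46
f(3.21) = 3.35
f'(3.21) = 17.71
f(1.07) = -4.84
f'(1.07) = -5.48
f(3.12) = 1.82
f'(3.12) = 16.19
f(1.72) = -7.19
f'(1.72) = -1.34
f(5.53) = 103.38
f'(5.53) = 73.90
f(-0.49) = 5.30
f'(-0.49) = -5.08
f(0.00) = 2.33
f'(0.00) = -6.78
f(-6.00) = -209.00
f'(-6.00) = 113.22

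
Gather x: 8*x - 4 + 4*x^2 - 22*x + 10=4*x^2 - 14*x + 6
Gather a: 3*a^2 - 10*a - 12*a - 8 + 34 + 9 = 3*a^2 - 22*a + 35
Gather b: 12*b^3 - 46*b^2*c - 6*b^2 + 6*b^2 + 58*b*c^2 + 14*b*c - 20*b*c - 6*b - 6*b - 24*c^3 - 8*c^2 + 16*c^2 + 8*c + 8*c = 12*b^3 - 46*b^2*c + b*(58*c^2 - 6*c - 12) - 24*c^3 + 8*c^2 + 16*c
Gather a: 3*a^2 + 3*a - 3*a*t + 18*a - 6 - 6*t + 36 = 3*a^2 + a*(21 - 3*t) - 6*t + 30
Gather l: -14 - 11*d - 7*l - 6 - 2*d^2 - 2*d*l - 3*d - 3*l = -2*d^2 - 14*d + l*(-2*d - 10) - 20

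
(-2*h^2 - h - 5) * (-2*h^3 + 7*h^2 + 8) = 4*h^5 - 12*h^4 + 3*h^3 - 51*h^2 - 8*h - 40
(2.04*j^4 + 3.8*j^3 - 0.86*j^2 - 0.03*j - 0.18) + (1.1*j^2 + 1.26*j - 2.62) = 2.04*j^4 + 3.8*j^3 + 0.24*j^2 + 1.23*j - 2.8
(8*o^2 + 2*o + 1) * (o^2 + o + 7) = 8*o^4 + 10*o^3 + 59*o^2 + 15*o + 7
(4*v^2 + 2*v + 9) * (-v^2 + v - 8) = -4*v^4 + 2*v^3 - 39*v^2 - 7*v - 72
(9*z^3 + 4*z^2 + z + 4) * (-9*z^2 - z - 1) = -81*z^5 - 45*z^4 - 22*z^3 - 41*z^2 - 5*z - 4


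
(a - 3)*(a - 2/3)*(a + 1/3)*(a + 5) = a^4 + 5*a^3/3 - 143*a^2/9 + 41*a/9 + 10/3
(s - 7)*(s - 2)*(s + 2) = s^3 - 7*s^2 - 4*s + 28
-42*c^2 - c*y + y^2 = (-7*c + y)*(6*c + y)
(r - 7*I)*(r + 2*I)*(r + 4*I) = r^3 - I*r^2 + 34*r + 56*I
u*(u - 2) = u^2 - 2*u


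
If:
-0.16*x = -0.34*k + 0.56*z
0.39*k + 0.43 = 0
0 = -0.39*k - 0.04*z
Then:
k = -1.10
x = -39.97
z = 10.75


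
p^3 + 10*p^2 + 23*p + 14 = (p + 1)*(p + 2)*(p + 7)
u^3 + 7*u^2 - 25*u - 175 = (u - 5)*(u + 5)*(u + 7)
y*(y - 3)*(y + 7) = y^3 + 4*y^2 - 21*y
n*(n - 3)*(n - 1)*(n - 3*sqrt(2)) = n^4 - 3*sqrt(2)*n^3 - 4*n^3 + 3*n^2 + 12*sqrt(2)*n^2 - 9*sqrt(2)*n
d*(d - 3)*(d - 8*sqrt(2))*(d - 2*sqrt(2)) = d^4 - 10*sqrt(2)*d^3 - 3*d^3 + 32*d^2 + 30*sqrt(2)*d^2 - 96*d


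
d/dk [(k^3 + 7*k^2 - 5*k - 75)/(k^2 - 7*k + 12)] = (k^2 - 8*k - 65)/(k^2 - 8*k + 16)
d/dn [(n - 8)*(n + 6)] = 2*n - 2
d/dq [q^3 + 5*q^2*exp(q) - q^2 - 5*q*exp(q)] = 5*q^2*exp(q) + 3*q^2 + 5*q*exp(q) - 2*q - 5*exp(q)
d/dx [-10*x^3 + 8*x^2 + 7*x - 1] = -30*x^2 + 16*x + 7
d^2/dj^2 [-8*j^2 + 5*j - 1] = -16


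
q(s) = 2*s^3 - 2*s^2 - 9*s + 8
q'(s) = 6*s^2 - 4*s - 9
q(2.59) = 6.02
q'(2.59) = 20.89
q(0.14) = 6.71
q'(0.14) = -9.44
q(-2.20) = -3.18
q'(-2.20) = 28.84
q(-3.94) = -109.91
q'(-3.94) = 99.90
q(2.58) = 5.81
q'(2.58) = 20.62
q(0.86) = 0.05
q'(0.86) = -8.00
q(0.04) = 7.64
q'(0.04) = -9.15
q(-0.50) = 11.75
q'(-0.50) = -5.50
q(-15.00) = -7057.00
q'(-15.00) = 1401.00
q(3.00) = 17.00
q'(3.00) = 33.00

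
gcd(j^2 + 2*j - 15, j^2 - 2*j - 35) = j + 5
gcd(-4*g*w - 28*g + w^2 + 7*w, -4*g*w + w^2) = -4*g + w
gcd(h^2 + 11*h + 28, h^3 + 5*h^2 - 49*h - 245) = h + 7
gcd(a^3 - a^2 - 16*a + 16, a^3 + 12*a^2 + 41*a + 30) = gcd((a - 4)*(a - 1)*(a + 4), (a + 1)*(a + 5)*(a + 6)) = 1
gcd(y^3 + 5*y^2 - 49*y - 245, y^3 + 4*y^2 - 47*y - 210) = y^2 - 2*y - 35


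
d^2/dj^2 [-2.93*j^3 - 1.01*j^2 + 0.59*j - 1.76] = -17.58*j - 2.02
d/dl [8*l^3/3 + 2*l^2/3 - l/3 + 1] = 8*l^2 + 4*l/3 - 1/3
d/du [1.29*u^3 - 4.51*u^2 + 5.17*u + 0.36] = 3.87*u^2 - 9.02*u + 5.17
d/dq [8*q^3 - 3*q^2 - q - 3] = 24*q^2 - 6*q - 1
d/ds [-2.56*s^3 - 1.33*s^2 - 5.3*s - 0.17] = -7.68*s^2 - 2.66*s - 5.3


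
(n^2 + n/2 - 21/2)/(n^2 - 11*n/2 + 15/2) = (2*n + 7)/(2*n - 5)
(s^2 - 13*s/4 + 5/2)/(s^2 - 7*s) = (4*s^2 - 13*s + 10)/(4*s*(s - 7))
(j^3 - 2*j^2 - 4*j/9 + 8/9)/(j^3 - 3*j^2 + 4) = (j^2 - 4/9)/(j^2 - j - 2)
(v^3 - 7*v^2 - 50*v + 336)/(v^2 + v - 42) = v - 8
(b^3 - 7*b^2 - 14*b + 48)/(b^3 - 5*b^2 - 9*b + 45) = (b^2 - 10*b + 16)/(b^2 - 8*b + 15)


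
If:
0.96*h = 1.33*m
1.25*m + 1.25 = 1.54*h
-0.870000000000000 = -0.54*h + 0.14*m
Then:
No Solution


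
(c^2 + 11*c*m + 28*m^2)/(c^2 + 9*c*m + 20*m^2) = (c + 7*m)/(c + 5*m)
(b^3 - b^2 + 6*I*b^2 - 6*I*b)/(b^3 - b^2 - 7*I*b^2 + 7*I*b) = (b + 6*I)/(b - 7*I)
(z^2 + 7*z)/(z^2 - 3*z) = (z + 7)/(z - 3)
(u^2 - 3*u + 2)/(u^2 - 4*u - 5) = (-u^2 + 3*u - 2)/(-u^2 + 4*u + 5)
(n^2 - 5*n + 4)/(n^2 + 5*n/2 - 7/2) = 2*(n - 4)/(2*n + 7)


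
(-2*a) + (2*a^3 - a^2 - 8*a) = 2*a^3 - a^2 - 10*a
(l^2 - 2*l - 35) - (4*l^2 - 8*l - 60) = -3*l^2 + 6*l + 25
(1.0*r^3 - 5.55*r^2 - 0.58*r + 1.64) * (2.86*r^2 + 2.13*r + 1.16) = 2.86*r^5 - 13.743*r^4 - 12.3203*r^3 - 2.983*r^2 + 2.8204*r + 1.9024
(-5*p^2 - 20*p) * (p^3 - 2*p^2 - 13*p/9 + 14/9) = -5*p^5 - 10*p^4 + 425*p^3/9 + 190*p^2/9 - 280*p/9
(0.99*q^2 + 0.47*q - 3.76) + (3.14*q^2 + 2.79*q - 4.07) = 4.13*q^2 + 3.26*q - 7.83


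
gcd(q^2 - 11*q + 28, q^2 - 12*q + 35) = q - 7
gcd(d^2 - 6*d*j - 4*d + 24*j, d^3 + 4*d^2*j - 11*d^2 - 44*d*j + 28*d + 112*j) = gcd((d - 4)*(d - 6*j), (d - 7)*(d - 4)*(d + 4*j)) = d - 4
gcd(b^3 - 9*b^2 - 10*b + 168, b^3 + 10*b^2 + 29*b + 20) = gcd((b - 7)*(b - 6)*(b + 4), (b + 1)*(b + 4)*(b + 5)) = b + 4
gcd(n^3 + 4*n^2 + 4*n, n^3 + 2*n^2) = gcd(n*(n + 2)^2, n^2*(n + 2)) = n^2 + 2*n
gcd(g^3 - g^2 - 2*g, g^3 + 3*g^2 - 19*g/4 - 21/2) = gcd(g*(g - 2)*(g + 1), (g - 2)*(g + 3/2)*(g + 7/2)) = g - 2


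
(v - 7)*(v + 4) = v^2 - 3*v - 28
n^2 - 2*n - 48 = (n - 8)*(n + 6)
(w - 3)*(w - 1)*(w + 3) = w^3 - w^2 - 9*w + 9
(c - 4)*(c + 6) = c^2 + 2*c - 24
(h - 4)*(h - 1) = h^2 - 5*h + 4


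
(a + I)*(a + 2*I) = a^2 + 3*I*a - 2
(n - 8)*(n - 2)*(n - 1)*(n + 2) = n^4 - 9*n^3 + 4*n^2 + 36*n - 32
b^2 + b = b*(b + 1)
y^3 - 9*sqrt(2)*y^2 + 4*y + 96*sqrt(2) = (y - 8*sqrt(2))*(y - 3*sqrt(2))*(y + 2*sqrt(2))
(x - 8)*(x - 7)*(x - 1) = x^3 - 16*x^2 + 71*x - 56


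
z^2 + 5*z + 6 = (z + 2)*(z + 3)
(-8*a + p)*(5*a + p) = -40*a^2 - 3*a*p + p^2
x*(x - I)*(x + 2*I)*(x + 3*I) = x^4 + 4*I*x^3 - x^2 + 6*I*x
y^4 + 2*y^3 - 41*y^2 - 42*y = y*(y - 6)*(y + 1)*(y + 7)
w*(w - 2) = w^2 - 2*w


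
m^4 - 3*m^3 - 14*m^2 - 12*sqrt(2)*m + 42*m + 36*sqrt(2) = (m - 3)*(m - 3*sqrt(2))*(m + sqrt(2))*(m + 2*sqrt(2))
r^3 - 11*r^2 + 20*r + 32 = (r - 8)*(r - 4)*(r + 1)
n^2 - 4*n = n*(n - 4)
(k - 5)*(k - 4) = k^2 - 9*k + 20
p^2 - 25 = (p - 5)*(p + 5)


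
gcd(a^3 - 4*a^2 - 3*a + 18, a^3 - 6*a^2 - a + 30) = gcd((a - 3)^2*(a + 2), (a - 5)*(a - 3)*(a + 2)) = a^2 - a - 6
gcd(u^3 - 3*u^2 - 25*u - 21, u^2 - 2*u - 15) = u + 3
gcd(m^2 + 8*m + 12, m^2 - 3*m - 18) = 1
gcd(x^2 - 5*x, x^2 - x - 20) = x - 5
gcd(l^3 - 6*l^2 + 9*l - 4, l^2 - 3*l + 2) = l - 1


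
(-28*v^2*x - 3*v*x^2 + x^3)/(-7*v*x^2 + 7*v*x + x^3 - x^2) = (4*v + x)/(x - 1)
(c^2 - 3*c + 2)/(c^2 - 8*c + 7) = (c - 2)/(c - 7)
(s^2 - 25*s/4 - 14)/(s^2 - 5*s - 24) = (s + 7/4)/(s + 3)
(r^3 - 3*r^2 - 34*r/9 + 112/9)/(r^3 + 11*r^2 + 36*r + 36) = (r^2 - 5*r + 56/9)/(r^2 + 9*r + 18)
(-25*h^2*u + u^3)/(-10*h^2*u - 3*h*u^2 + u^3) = (5*h + u)/(2*h + u)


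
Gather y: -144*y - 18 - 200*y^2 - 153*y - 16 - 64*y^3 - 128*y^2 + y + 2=-64*y^3 - 328*y^2 - 296*y - 32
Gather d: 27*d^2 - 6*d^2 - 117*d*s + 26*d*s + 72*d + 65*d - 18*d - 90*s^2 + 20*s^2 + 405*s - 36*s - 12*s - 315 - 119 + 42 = 21*d^2 + d*(119 - 91*s) - 70*s^2 + 357*s - 392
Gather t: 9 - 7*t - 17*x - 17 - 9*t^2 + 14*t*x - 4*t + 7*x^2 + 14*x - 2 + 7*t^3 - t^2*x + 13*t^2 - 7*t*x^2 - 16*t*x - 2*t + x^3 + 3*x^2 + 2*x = 7*t^3 + t^2*(4 - x) + t*(-7*x^2 - 2*x - 13) + x^3 + 10*x^2 - x - 10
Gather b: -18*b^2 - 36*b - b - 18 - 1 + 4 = -18*b^2 - 37*b - 15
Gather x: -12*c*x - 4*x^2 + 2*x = -4*x^2 + x*(2 - 12*c)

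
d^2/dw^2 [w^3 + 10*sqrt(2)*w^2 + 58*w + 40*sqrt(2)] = 6*w + 20*sqrt(2)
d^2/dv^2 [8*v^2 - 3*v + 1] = 16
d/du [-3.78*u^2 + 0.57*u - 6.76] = 0.57 - 7.56*u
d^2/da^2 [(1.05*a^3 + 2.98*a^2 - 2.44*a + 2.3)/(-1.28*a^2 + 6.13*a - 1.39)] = (-3.5527136788005e-15*a^4 - 113.944322*a^3 + 62.882586*a^2 + 70.060602*a - 134.60372)/(2.097152*a^6 - 30.130176*a^5 + 151.127424*a^4 - 295.785373*a^3 + 164.114937*a^2 - 35.531319*a + 2.685619)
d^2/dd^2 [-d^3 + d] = -6*d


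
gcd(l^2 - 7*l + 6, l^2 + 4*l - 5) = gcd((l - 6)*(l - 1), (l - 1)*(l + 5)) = l - 1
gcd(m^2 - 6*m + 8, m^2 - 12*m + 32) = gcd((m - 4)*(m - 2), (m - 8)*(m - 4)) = m - 4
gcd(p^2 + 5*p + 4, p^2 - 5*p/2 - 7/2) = p + 1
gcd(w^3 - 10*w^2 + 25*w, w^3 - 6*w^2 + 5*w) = w^2 - 5*w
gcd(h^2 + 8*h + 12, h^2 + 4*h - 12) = h + 6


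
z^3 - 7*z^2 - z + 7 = (z - 7)*(z - 1)*(z + 1)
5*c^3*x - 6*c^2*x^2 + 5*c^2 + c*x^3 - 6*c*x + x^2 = (-5*c + x)*(-c + x)*(c*x + 1)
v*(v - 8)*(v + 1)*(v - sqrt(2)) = v^4 - 7*v^3 - sqrt(2)*v^3 - 8*v^2 + 7*sqrt(2)*v^2 + 8*sqrt(2)*v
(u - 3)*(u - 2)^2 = u^3 - 7*u^2 + 16*u - 12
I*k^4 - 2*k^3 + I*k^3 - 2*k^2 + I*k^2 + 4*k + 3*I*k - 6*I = (k + 2)*(k - I)*(k + 3*I)*(I*k - I)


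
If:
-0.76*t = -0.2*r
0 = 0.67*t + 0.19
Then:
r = -1.08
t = -0.28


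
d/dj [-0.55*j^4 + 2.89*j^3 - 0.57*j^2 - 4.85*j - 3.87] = -2.2*j^3 + 8.67*j^2 - 1.14*j - 4.85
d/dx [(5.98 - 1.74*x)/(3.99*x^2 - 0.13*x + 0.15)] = (6.9426*x^2 - 47.7204*x + 0.5164)/(15.9201*x^4 - 1.0374*x^3 + 1.2139*x^2 - 0.039*x + 0.0225)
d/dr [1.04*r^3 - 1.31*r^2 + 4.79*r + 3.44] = 3.12*r^2 - 2.62*r + 4.79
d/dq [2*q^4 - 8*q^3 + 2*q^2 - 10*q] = 8*q^3 - 24*q^2 + 4*q - 10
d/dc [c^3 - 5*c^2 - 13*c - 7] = 3*c^2 - 10*c - 13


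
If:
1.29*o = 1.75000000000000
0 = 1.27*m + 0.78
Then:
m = -0.61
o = 1.36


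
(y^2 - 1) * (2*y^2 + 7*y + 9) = 2*y^4 + 7*y^3 + 7*y^2 - 7*y - 9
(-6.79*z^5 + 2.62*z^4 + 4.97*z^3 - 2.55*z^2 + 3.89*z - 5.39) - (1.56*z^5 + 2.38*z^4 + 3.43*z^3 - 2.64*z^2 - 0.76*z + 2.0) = -8.35*z^5 + 0.24*z^4 + 1.54*z^3 + 0.0900000000000003*z^2 + 4.65*z - 7.39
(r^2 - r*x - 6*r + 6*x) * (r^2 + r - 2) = r^4 - r^3*x - 5*r^3 + 5*r^2*x - 8*r^2 + 8*r*x + 12*r - 12*x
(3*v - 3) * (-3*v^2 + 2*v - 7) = -9*v^3 + 15*v^2 - 27*v + 21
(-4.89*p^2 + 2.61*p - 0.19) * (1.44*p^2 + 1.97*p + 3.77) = -7.0416*p^4 - 5.8749*p^3 - 13.5672*p^2 + 9.4654*p - 0.7163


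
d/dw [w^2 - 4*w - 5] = 2*w - 4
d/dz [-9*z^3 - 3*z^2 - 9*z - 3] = -27*z^2 - 6*z - 9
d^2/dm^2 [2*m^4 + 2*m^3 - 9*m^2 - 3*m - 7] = 24*m^2 + 12*m - 18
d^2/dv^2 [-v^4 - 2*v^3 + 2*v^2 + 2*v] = -12*v^2 - 12*v + 4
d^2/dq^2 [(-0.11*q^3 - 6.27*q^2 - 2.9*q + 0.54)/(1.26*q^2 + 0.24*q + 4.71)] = (-4.44089209850063e-16*q^5 - 4.123044*q^3 + 227.657412*q^2 + 89.60031*q - 277.979454)/(2.000376*q^6 + 1.143072*q^5 + 22.650516*q^4 + 8.559648*q^3 + 84.669786*q^2 + 15.972552*q + 104.487111)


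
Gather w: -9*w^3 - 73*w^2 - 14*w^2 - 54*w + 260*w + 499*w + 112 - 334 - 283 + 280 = -9*w^3 - 87*w^2 + 705*w - 225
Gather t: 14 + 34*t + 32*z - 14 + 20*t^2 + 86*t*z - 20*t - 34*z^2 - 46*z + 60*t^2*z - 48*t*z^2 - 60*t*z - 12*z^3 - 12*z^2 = t^2*(60*z + 20) + t*(-48*z^2 + 26*z + 14) - 12*z^3 - 46*z^2 - 14*z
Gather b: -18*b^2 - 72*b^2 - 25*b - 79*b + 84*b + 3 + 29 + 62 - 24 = -90*b^2 - 20*b + 70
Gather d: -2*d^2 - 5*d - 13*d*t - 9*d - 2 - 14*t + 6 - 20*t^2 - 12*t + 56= -2*d^2 + d*(-13*t - 14) - 20*t^2 - 26*t + 60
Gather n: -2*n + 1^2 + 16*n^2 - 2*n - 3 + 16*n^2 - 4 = 32*n^2 - 4*n - 6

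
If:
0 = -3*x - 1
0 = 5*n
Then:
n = 0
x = -1/3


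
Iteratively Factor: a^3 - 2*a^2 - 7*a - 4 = (a + 1)*(a^2 - 3*a - 4) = (a + 1)^2*(a - 4)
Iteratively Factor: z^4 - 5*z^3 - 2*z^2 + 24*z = (z + 2)*(z^3 - 7*z^2 + 12*z) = (z - 4)*(z + 2)*(z^2 - 3*z) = (z - 4)*(z - 3)*(z + 2)*(z)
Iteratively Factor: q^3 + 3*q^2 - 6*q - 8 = (q + 4)*(q^2 - q - 2) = (q - 2)*(q + 4)*(q + 1)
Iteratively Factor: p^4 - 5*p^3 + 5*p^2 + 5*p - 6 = (p + 1)*(p^3 - 6*p^2 + 11*p - 6) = (p - 1)*(p + 1)*(p^2 - 5*p + 6) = (p - 2)*(p - 1)*(p + 1)*(p - 3)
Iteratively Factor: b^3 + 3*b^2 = (b)*(b^2 + 3*b) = b^2*(b + 3)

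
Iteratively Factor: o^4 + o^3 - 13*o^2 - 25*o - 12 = (o + 3)*(o^3 - 2*o^2 - 7*o - 4) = (o + 1)*(o + 3)*(o^2 - 3*o - 4) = (o - 4)*(o + 1)*(o + 3)*(o + 1)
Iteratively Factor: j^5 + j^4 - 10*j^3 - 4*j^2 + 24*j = (j - 2)*(j^4 + 3*j^3 - 4*j^2 - 12*j) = (j - 2)^2*(j^3 + 5*j^2 + 6*j) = (j - 2)^2*(j + 2)*(j^2 + 3*j) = (j - 2)^2*(j + 2)*(j + 3)*(j)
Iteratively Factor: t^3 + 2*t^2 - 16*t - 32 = (t + 2)*(t^2 - 16) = (t - 4)*(t + 2)*(t + 4)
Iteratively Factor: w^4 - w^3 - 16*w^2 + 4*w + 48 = (w - 4)*(w^3 + 3*w^2 - 4*w - 12) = (w - 4)*(w + 3)*(w^2 - 4) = (w - 4)*(w - 2)*(w + 3)*(w + 2)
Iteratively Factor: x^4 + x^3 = (x + 1)*(x^3) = x*(x + 1)*(x^2) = x^2*(x + 1)*(x)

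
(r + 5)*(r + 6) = r^2 + 11*r + 30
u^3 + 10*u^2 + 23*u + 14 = (u + 1)*(u + 2)*(u + 7)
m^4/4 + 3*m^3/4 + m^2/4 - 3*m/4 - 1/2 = (m/4 + 1/2)*(m - 1)*(m + 1)^2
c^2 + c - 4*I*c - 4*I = (c + 1)*(c - 4*I)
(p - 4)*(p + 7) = p^2 + 3*p - 28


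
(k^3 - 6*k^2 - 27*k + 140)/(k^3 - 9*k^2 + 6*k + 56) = (k + 5)/(k + 2)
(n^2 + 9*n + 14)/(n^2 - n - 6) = (n + 7)/(n - 3)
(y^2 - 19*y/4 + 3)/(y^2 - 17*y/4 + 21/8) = 2*(y - 4)/(2*y - 7)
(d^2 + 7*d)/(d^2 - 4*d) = (d + 7)/(d - 4)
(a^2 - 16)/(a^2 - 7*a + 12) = (a + 4)/(a - 3)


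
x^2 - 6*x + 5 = (x - 5)*(x - 1)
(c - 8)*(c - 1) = c^2 - 9*c + 8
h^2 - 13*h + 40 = (h - 8)*(h - 5)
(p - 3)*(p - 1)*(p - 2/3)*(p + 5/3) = p^4 - 3*p^3 - 19*p^2/9 + 67*p/9 - 10/3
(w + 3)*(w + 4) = w^2 + 7*w + 12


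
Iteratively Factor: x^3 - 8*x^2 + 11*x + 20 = (x - 5)*(x^2 - 3*x - 4) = (x - 5)*(x + 1)*(x - 4)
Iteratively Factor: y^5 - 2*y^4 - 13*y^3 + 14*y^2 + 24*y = (y - 4)*(y^4 + 2*y^3 - 5*y^2 - 6*y) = y*(y - 4)*(y^3 + 2*y^2 - 5*y - 6) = y*(y - 4)*(y - 2)*(y^2 + 4*y + 3) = y*(y - 4)*(y - 2)*(y + 3)*(y + 1)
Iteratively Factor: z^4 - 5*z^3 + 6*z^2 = (z - 3)*(z^3 - 2*z^2) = z*(z - 3)*(z^2 - 2*z) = z*(z - 3)*(z - 2)*(z)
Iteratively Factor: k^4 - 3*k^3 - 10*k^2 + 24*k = (k)*(k^3 - 3*k^2 - 10*k + 24) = k*(k - 2)*(k^2 - k - 12) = k*(k - 2)*(k + 3)*(k - 4)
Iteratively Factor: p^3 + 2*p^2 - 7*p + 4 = (p - 1)*(p^2 + 3*p - 4) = (p - 1)^2*(p + 4)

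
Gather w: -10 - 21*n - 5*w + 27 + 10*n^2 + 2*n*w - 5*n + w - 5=10*n^2 - 26*n + w*(2*n - 4) + 12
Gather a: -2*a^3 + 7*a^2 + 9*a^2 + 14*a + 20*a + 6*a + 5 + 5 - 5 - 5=-2*a^3 + 16*a^2 + 40*a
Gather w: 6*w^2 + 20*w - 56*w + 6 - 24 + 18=6*w^2 - 36*w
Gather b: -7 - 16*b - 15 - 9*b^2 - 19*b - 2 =-9*b^2 - 35*b - 24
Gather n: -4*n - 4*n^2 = -4*n^2 - 4*n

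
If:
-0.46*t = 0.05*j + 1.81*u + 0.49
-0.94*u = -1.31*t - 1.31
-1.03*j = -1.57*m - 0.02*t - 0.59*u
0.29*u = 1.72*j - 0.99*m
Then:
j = 0.01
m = 0.03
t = -1.01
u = -0.01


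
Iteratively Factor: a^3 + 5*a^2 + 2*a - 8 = (a + 4)*(a^2 + a - 2) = (a - 1)*(a + 4)*(a + 2)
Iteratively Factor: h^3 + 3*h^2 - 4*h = (h)*(h^2 + 3*h - 4) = h*(h + 4)*(h - 1)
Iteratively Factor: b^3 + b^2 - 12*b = (b - 3)*(b^2 + 4*b) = b*(b - 3)*(b + 4)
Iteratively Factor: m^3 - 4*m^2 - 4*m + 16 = (m + 2)*(m^2 - 6*m + 8) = (m - 4)*(m + 2)*(m - 2)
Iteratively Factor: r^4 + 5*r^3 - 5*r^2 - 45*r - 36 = (r + 4)*(r^3 + r^2 - 9*r - 9) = (r + 1)*(r + 4)*(r^2 - 9) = (r - 3)*(r + 1)*(r + 4)*(r + 3)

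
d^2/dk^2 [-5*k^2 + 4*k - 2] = -10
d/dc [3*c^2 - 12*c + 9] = 6*c - 12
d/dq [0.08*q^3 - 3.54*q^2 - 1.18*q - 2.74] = 0.24*q^2 - 7.08*q - 1.18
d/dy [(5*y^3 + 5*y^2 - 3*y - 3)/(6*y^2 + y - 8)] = (30*y^4 + 10*y^3 - 97*y^2 - 44*y + 27)/(36*y^4 + 12*y^3 - 95*y^2 - 16*y + 64)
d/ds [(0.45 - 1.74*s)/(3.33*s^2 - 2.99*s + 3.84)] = (5.7942*s^2 - 2.997*s - 5.3361)/(11.0889*s^4 - 19.9134*s^3 + 34.5145*s^2 - 22.9632*s + 14.7456)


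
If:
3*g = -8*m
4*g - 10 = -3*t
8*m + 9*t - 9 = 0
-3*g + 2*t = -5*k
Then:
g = 7/5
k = 19/75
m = -21/40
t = 22/15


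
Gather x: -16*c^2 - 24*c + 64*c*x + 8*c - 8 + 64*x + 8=-16*c^2 - 16*c + x*(64*c + 64)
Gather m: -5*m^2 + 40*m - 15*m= -5*m^2 + 25*m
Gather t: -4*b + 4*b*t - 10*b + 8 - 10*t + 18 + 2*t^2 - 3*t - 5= -14*b + 2*t^2 + t*(4*b - 13) + 21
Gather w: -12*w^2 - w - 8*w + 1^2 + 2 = -12*w^2 - 9*w + 3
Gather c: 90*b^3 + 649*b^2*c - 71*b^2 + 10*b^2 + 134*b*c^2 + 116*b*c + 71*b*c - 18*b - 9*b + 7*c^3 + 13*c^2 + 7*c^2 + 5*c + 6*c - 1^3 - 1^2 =90*b^3 - 61*b^2 - 27*b + 7*c^3 + c^2*(134*b + 20) + c*(649*b^2 + 187*b + 11) - 2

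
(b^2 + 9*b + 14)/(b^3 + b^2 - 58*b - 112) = 1/(b - 8)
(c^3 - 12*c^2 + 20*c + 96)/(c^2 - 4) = (c^2 - 14*c + 48)/(c - 2)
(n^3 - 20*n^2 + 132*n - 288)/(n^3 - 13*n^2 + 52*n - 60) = (n^2 - 14*n + 48)/(n^2 - 7*n + 10)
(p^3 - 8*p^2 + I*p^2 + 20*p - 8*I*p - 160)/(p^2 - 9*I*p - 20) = (p^2 + p*(-8 + 5*I) - 40*I)/(p - 5*I)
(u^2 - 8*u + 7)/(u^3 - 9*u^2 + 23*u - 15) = (u - 7)/(u^2 - 8*u + 15)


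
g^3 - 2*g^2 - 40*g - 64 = (g - 8)*(g + 2)*(g + 4)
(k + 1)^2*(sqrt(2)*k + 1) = sqrt(2)*k^3 + k^2 + 2*sqrt(2)*k^2 + sqrt(2)*k + 2*k + 1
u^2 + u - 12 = (u - 3)*(u + 4)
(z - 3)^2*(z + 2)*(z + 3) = z^4 - z^3 - 15*z^2 + 9*z + 54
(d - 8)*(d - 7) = d^2 - 15*d + 56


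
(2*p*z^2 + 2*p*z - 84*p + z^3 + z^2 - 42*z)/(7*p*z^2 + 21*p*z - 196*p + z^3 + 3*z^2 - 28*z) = (2*p*z - 12*p + z^2 - 6*z)/(7*p*z - 28*p + z^2 - 4*z)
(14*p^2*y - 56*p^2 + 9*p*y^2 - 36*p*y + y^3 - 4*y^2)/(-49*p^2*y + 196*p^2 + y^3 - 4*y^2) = (2*p + y)/(-7*p + y)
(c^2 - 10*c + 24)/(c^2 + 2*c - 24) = (c - 6)/(c + 6)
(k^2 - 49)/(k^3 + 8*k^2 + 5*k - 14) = (k - 7)/(k^2 + k - 2)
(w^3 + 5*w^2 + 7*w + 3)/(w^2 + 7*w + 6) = (w^2 + 4*w + 3)/(w + 6)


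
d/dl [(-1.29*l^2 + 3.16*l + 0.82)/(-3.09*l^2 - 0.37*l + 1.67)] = (10.2417*l^2 + 0.758999999999999*l + 5.5806)/(9.5481*l^4 + 2.2866*l^3 - 10.1837*l^2 - 1.2358*l + 2.7889)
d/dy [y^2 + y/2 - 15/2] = 2*y + 1/2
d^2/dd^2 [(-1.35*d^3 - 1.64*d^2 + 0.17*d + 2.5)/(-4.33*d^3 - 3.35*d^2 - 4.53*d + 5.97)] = (-1.70530256582424e-13*d^7 + 22.331542*d^6 - 178.004568*d^5 - 351.501606*d^4 + 75.781152*d^3 - 537.557334*d^2 - 347.0922*d - 94.894842)/(81.182737*d^9 + 188.426445*d^8 + 400.577826*d^7 + 96.062066*d^6 - 100.506744*d^5 - 697.365648*d^4 + 12.348558*d^3 - 9.33827400000007*d^2 + 484.359831*d - 212.776173)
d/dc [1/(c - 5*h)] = -1/(c - 5*h)^2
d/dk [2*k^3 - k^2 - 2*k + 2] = 6*k^2 - 2*k - 2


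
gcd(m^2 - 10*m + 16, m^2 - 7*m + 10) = m - 2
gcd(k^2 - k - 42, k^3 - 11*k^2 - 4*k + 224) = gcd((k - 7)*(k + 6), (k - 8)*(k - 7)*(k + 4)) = k - 7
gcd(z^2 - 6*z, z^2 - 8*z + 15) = 1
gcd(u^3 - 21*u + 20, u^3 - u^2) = u - 1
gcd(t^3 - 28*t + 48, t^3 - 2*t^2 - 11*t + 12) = t - 4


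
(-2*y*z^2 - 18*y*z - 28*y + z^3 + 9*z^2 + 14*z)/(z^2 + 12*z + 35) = (-2*y*z - 4*y + z^2 + 2*z)/(z + 5)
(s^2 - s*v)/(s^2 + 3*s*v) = (s - v)/(s + 3*v)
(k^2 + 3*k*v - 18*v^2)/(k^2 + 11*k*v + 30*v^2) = (k - 3*v)/(k + 5*v)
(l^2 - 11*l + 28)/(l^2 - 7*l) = (l - 4)/l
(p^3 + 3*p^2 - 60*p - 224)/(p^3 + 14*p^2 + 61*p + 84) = (p - 8)/(p + 3)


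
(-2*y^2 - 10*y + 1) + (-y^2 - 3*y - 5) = -3*y^2 - 13*y - 4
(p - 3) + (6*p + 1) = 7*p - 2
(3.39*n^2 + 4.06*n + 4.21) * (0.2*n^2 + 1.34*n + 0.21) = 0.678*n^4 + 5.3546*n^3 + 6.9943*n^2 + 6.494*n + 0.8841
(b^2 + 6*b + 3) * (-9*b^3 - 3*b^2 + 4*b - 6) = -9*b^5 - 57*b^4 - 41*b^3 + 9*b^2 - 24*b - 18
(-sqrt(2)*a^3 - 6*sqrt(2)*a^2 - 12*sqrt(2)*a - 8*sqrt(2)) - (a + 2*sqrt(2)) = -sqrt(2)*a^3 - 6*sqrt(2)*a^2 - 12*sqrt(2)*a - a - 10*sqrt(2)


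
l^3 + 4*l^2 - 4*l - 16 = (l - 2)*(l + 2)*(l + 4)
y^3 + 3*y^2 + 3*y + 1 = (y + 1)^3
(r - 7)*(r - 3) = r^2 - 10*r + 21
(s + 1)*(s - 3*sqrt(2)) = s^2 - 3*sqrt(2)*s + s - 3*sqrt(2)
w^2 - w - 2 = (w - 2)*(w + 1)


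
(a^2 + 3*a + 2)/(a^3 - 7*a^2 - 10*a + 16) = (a + 1)/(a^2 - 9*a + 8)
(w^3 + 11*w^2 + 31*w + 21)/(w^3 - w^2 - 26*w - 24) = (w^2 + 10*w + 21)/(w^2 - 2*w - 24)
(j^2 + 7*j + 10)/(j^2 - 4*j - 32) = (j^2 + 7*j + 10)/(j^2 - 4*j - 32)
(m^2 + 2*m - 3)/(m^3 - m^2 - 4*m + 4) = (m + 3)/(m^2 - 4)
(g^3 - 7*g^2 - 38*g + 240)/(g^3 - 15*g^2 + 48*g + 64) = (g^2 + g - 30)/(g^2 - 7*g - 8)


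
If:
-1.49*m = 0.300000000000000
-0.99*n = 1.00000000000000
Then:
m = -0.20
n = -1.01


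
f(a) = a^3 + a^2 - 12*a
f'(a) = 3*a^2 + 2*a - 12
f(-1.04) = 12.44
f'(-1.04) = -10.84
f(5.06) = 94.44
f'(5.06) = 74.93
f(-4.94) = -36.87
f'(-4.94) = 51.33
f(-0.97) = 11.67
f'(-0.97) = -11.12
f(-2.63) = 20.29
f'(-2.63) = 3.49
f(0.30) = -3.48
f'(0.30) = -11.13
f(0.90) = -9.26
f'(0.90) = -7.77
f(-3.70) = 7.44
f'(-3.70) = 21.67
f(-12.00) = -1440.00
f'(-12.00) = 396.00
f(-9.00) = -540.00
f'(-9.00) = 213.00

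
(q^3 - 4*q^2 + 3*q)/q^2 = q - 4 + 3/q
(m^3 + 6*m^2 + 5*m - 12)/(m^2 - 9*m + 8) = (m^2 + 7*m + 12)/(m - 8)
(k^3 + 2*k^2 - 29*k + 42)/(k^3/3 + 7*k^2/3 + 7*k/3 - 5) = 3*(k^3 + 2*k^2 - 29*k + 42)/(k^3 + 7*k^2 + 7*k - 15)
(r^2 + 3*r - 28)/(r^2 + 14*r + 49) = (r - 4)/(r + 7)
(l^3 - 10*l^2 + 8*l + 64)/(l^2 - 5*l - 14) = (l^2 - 12*l + 32)/(l - 7)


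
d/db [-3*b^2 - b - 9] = -6*b - 1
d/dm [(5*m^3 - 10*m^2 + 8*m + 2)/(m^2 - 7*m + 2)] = (5*m^4 - 70*m^3 + 92*m^2 - 44*m + 30)/(m^4 - 14*m^3 + 53*m^2 - 28*m + 4)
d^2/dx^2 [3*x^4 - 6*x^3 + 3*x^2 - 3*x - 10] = 36*x^2 - 36*x + 6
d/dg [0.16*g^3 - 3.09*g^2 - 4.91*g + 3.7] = 0.48*g^2 - 6.18*g - 4.91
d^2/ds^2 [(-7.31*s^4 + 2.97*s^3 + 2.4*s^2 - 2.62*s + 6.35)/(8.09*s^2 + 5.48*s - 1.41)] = (-956.851222*s^6 - 1944.454152*s^5 - 816.826710000001*s^4 + 594.116686*s^3 + 2345.744262*s^2 + 1545.206394*s + 495.308158)/(529.475129*s^6 + 1075.966764*s^5 + 451.992345*s^4 - 210.49228*s^3 - 78.777405*s^2 + 32.684364*s - 2.803221)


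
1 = 1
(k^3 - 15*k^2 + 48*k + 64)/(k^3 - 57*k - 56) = (k - 8)/(k + 7)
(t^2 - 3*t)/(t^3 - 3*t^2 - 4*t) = (3 - t)/(-t^2 + 3*t + 4)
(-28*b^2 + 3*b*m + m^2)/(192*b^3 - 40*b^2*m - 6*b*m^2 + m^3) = (-7*b - m)/(48*b^2 + 2*b*m - m^2)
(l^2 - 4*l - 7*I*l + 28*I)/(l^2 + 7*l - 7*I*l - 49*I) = (l - 4)/(l + 7)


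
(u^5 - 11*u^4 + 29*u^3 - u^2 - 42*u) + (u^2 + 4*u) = u^5 - 11*u^4 + 29*u^3 - 38*u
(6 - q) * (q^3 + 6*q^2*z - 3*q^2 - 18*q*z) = -q^4 - 6*q^3*z + 9*q^3 + 54*q^2*z - 18*q^2 - 108*q*z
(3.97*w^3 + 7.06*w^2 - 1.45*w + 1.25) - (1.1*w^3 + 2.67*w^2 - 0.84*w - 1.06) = 2.87*w^3 + 4.39*w^2 - 0.61*w + 2.31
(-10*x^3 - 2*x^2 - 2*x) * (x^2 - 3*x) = -10*x^5 + 28*x^4 + 4*x^3 + 6*x^2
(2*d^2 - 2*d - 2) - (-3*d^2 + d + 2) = 5*d^2 - 3*d - 4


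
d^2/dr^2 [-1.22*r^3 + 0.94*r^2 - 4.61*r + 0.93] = 1.88 - 7.32*r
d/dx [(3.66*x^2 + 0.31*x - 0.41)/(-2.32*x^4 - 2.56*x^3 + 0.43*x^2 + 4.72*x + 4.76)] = (16.9824*x^5 + 11.5272*x^4 - 2.2176*x^3 + 13.9931*x^2 + 35.1958*x + 3.4108)/(5.3824*x^8 + 11.8784*x^7 + 4.5584*x^6 - 24.1024*x^5 - 46.0679*x^4 - 20.312*x^3 + 26.372*x^2 + 44.9344*x + 22.6576)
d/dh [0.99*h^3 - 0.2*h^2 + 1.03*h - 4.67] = 2.97*h^2 - 0.4*h + 1.03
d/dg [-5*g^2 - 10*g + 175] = -10*g - 10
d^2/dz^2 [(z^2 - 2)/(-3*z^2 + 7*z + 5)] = 2*(-21*z^3 + 9*z^2 - 126*z + 103)/(27*z^6 - 189*z^5 + 306*z^4 + 287*z^3 - 510*z^2 - 525*z - 125)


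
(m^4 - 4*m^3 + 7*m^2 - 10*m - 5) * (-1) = -m^4 + 4*m^3 - 7*m^2 + 10*m + 5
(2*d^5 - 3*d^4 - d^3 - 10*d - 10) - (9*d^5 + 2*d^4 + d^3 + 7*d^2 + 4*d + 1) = -7*d^5 - 5*d^4 - 2*d^3 - 7*d^2 - 14*d - 11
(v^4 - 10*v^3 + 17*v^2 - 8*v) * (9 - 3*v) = -3*v^5 + 39*v^4 - 141*v^3 + 177*v^2 - 72*v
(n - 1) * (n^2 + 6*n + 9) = n^3 + 5*n^2 + 3*n - 9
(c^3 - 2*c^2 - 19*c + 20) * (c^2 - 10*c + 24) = c^5 - 12*c^4 + 25*c^3 + 162*c^2 - 656*c + 480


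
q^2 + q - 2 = (q - 1)*(q + 2)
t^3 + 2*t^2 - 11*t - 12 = (t - 3)*(t + 1)*(t + 4)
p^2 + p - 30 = (p - 5)*(p + 6)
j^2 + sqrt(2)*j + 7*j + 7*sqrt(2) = (j + 7)*(j + sqrt(2))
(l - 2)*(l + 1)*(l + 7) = l^3 + 6*l^2 - 9*l - 14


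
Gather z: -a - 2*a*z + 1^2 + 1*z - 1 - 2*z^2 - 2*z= -a - 2*z^2 + z*(-2*a - 1)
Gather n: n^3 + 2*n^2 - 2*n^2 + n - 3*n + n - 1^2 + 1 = n^3 - n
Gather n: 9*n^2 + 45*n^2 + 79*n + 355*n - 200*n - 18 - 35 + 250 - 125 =54*n^2 + 234*n + 72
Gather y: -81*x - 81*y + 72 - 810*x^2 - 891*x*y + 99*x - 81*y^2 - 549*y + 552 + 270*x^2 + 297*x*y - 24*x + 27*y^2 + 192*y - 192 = -540*x^2 - 6*x - 54*y^2 + y*(-594*x - 438) + 432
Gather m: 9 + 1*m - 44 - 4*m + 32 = -3*m - 3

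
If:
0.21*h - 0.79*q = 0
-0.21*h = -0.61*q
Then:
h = 0.00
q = 0.00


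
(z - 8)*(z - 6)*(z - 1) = z^3 - 15*z^2 + 62*z - 48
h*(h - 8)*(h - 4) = h^3 - 12*h^2 + 32*h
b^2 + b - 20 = (b - 4)*(b + 5)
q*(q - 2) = q^2 - 2*q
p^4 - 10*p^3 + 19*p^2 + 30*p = p*(p - 6)*(p - 5)*(p + 1)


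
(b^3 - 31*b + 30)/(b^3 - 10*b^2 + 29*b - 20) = (b + 6)/(b - 4)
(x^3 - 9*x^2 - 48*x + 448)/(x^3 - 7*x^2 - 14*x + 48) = (x^2 - x - 56)/(x^2 + x - 6)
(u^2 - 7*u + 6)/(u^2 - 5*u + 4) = (u - 6)/(u - 4)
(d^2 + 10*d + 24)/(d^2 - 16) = (d + 6)/(d - 4)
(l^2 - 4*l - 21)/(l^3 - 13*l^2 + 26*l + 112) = (l + 3)/(l^2 - 6*l - 16)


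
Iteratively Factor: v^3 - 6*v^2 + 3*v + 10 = (v + 1)*(v^2 - 7*v + 10) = (v - 5)*(v + 1)*(v - 2)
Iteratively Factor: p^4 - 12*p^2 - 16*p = (p - 4)*(p^3 + 4*p^2 + 4*p) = (p - 4)*(p + 2)*(p^2 + 2*p) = p*(p - 4)*(p + 2)*(p + 2)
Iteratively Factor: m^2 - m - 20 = (m + 4)*(m - 5)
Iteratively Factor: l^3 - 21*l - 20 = (l + 1)*(l^2 - l - 20) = (l - 5)*(l + 1)*(l + 4)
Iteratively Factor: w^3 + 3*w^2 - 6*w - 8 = (w + 1)*(w^2 + 2*w - 8) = (w + 1)*(w + 4)*(w - 2)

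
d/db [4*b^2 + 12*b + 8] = 8*b + 12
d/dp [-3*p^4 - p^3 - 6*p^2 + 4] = 3*p*(-4*p^2 - p - 4)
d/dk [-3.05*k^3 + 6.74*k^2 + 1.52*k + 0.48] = -9.15*k^2 + 13.48*k + 1.52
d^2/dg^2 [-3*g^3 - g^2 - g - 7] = -18*g - 2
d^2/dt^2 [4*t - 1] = 0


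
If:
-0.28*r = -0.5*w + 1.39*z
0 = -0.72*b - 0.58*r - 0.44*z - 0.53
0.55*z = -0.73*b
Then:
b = -0.753424657534247*z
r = 0.176665092111479*z - 0.913793103448276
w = 2.87893245158243*z - 0.511724137931034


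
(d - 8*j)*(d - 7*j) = d^2 - 15*d*j + 56*j^2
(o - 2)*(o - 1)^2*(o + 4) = o^4 - 11*o^2 + 18*o - 8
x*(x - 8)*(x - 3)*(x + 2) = x^4 - 9*x^3 + 2*x^2 + 48*x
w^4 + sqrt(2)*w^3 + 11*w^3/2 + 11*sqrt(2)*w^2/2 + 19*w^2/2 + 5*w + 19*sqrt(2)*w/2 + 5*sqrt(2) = (w + 1)*(w + 2)*(w + 5/2)*(w + sqrt(2))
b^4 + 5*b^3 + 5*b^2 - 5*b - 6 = (b - 1)*(b + 1)*(b + 2)*(b + 3)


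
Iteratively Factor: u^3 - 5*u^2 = (u)*(u^2 - 5*u) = u^2*(u - 5)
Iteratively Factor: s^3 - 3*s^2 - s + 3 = (s + 1)*(s^2 - 4*s + 3) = (s - 1)*(s + 1)*(s - 3)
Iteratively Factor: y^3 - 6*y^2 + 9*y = (y - 3)*(y^2 - 3*y) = (y - 3)^2*(y)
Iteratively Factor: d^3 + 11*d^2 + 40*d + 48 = (d + 3)*(d^2 + 8*d + 16) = (d + 3)*(d + 4)*(d + 4)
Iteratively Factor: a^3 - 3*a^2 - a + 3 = (a - 3)*(a^2 - 1) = (a - 3)*(a + 1)*(a - 1)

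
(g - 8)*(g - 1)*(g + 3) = g^3 - 6*g^2 - 19*g + 24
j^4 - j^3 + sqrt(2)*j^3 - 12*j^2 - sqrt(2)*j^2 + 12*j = j*(j - 1)*(j - 2*sqrt(2))*(j + 3*sqrt(2))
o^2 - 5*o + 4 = (o - 4)*(o - 1)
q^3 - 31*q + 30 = (q - 5)*(q - 1)*(q + 6)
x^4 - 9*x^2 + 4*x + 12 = (x - 2)^2*(x + 1)*(x + 3)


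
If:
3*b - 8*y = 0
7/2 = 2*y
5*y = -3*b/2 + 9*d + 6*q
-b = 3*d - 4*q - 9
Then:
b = 14/3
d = 89/54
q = 11/72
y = 7/4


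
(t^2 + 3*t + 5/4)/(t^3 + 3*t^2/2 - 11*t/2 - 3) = (t + 5/2)/(t^2 + t - 6)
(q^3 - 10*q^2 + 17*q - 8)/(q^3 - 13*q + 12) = (q^2 - 9*q + 8)/(q^2 + q - 12)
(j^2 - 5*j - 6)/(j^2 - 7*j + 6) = (j + 1)/(j - 1)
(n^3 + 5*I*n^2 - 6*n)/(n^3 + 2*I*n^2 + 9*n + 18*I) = n/(n - 3*I)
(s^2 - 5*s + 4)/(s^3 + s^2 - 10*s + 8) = (s - 4)/(s^2 + 2*s - 8)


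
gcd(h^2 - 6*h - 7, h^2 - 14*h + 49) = h - 7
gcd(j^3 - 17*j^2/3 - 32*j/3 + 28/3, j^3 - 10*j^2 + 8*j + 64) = j + 2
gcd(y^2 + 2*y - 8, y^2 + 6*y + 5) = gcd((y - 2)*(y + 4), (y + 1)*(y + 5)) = 1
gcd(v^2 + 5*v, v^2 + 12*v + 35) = v + 5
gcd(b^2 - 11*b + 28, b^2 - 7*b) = b - 7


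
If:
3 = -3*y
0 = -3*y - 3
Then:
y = -1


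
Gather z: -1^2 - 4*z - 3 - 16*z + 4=-20*z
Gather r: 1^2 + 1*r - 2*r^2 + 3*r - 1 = -2*r^2 + 4*r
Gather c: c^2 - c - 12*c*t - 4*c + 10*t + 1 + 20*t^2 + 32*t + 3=c^2 + c*(-12*t - 5) + 20*t^2 + 42*t + 4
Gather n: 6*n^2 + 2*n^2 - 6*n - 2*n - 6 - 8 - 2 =8*n^2 - 8*n - 16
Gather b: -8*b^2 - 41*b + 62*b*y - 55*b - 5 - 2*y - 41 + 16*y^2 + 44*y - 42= -8*b^2 + b*(62*y - 96) + 16*y^2 + 42*y - 88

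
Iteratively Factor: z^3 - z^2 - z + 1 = (z - 1)*(z^2 - 1) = (z - 1)^2*(z + 1)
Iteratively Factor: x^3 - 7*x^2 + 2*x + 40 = (x - 5)*(x^2 - 2*x - 8) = (x - 5)*(x + 2)*(x - 4)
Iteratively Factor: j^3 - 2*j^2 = (j)*(j^2 - 2*j) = j^2*(j - 2)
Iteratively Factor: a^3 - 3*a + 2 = (a + 2)*(a^2 - 2*a + 1) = (a - 1)*(a + 2)*(a - 1)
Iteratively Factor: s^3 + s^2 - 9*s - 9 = (s + 3)*(s^2 - 2*s - 3) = (s + 1)*(s + 3)*(s - 3)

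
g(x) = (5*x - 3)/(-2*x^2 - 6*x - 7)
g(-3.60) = 1.86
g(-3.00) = 2.57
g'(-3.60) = 0.93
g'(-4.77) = 0.41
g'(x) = (4*x + 6)*(5*x - 3)/(-2*x^2 - 6*x - 7)^2 + 5/(-2*x^2 - 6*x - 7)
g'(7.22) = 0.02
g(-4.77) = 1.12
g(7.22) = -0.21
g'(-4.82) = 0.39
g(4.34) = -0.26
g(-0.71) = 1.75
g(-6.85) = 0.62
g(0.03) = 0.40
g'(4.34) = 0.02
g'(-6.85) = 0.14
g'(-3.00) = 1.49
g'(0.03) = -1.03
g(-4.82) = 1.10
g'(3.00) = 0.00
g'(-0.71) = -2.81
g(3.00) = -0.28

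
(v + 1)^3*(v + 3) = v^4 + 6*v^3 + 12*v^2 + 10*v + 3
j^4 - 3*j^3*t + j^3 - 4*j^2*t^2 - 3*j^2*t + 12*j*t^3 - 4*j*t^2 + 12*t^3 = (j + 1)*(j - 3*t)*(j - 2*t)*(j + 2*t)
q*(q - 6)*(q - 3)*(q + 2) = q^4 - 7*q^3 + 36*q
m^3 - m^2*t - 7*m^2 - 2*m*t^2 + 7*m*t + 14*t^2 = (m - 7)*(m - 2*t)*(m + t)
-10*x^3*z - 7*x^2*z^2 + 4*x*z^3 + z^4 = z*(-2*x + z)*(x + z)*(5*x + z)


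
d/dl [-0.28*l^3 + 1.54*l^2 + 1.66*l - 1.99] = -0.84*l^2 + 3.08*l + 1.66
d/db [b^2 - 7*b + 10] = 2*b - 7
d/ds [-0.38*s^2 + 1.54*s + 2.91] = 1.54 - 0.76*s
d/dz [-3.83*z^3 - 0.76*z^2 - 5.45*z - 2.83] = -11.49*z^2 - 1.52*z - 5.45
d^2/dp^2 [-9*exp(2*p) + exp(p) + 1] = (1 - 36*exp(p))*exp(p)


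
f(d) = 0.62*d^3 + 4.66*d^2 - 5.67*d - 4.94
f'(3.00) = 39.03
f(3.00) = 36.73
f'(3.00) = 39.03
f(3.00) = 36.73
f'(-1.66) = -16.02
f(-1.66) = 14.48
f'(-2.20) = -17.17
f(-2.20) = 23.49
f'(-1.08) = -13.57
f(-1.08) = 5.84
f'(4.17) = 65.54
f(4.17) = 97.41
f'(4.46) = 72.90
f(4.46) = 117.47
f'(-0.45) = -9.49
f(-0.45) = -1.50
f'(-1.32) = -14.73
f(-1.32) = 9.24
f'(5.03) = 88.27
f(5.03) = 163.35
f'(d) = 1.86*d^2 + 9.32*d - 5.67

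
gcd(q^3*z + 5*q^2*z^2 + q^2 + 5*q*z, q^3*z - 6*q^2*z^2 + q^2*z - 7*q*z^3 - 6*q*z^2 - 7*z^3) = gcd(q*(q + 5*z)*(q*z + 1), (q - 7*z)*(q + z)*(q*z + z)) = 1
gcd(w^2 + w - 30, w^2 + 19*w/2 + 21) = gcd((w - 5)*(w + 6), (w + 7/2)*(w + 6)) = w + 6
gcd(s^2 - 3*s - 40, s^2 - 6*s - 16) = s - 8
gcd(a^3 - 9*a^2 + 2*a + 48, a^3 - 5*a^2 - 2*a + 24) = a^2 - a - 6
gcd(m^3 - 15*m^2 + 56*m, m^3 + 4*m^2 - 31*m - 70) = 1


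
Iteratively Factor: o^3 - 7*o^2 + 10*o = (o)*(o^2 - 7*o + 10) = o*(o - 5)*(o - 2)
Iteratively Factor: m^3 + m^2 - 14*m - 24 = (m + 2)*(m^2 - m - 12) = (m + 2)*(m + 3)*(m - 4)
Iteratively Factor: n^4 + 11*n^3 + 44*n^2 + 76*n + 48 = (n + 4)*(n^3 + 7*n^2 + 16*n + 12) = (n + 2)*(n + 4)*(n^2 + 5*n + 6) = (n + 2)^2*(n + 4)*(n + 3)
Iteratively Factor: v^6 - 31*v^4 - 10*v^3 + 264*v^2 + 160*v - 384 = (v - 1)*(v^5 + v^4 - 30*v^3 - 40*v^2 + 224*v + 384) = (v - 1)*(v + 3)*(v^4 - 2*v^3 - 24*v^2 + 32*v + 128) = (v - 4)*(v - 1)*(v + 3)*(v^3 + 2*v^2 - 16*v - 32) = (v - 4)*(v - 1)*(v + 2)*(v + 3)*(v^2 - 16) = (v - 4)^2*(v - 1)*(v + 2)*(v + 3)*(v + 4)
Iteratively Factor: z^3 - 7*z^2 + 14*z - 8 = (z - 2)*(z^2 - 5*z + 4) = (z - 2)*(z - 1)*(z - 4)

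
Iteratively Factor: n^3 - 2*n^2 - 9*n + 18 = (n - 2)*(n^2 - 9) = (n - 3)*(n - 2)*(n + 3)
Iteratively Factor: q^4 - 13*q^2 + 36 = (q - 3)*(q^3 + 3*q^2 - 4*q - 12) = (q - 3)*(q - 2)*(q^2 + 5*q + 6) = (q - 3)*(q - 2)*(q + 2)*(q + 3)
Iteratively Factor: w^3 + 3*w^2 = (w)*(w^2 + 3*w) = w*(w + 3)*(w)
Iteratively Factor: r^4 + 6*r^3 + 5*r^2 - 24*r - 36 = (r - 2)*(r^3 + 8*r^2 + 21*r + 18) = (r - 2)*(r + 3)*(r^2 + 5*r + 6) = (r - 2)*(r + 2)*(r + 3)*(r + 3)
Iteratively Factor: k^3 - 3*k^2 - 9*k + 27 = (k - 3)*(k^2 - 9) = (k - 3)^2*(k + 3)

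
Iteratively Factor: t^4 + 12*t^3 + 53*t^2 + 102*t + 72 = (t + 4)*(t^3 + 8*t^2 + 21*t + 18) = (t + 3)*(t + 4)*(t^2 + 5*t + 6) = (t + 2)*(t + 3)*(t + 4)*(t + 3)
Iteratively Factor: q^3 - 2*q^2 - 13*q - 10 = (q + 1)*(q^2 - 3*q - 10) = (q - 5)*(q + 1)*(q + 2)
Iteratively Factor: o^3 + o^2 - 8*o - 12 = (o - 3)*(o^2 + 4*o + 4) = (o - 3)*(o + 2)*(o + 2)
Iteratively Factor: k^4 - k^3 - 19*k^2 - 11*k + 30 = (k + 3)*(k^3 - 4*k^2 - 7*k + 10) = (k + 2)*(k + 3)*(k^2 - 6*k + 5) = (k - 1)*(k + 2)*(k + 3)*(k - 5)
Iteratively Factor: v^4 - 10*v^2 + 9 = (v + 1)*(v^3 - v^2 - 9*v + 9) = (v - 1)*(v + 1)*(v^2 - 9) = (v - 3)*(v - 1)*(v + 1)*(v + 3)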